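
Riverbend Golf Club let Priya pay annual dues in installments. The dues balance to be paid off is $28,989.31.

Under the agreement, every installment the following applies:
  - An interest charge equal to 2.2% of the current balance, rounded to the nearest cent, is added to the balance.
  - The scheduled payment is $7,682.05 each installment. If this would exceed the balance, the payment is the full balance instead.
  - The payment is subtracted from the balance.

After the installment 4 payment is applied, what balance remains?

Installment 1: opening $28,989.31; interest $637.76 → $29,627.07; payment $7,682.05; balance $21,945.02
Installment 2: opening $21,945.02; interest $482.79 → $22,427.81; payment $7,682.05; balance $14,745.76
Installment 3: opening $14,745.76; interest $324.41 → $15,070.17; payment $7,682.05; balance $7,388.12
Installment 4: opening $7,388.12; interest $162.54 → $7,550.66; payment $7,550.66; balance $0.00

$0.00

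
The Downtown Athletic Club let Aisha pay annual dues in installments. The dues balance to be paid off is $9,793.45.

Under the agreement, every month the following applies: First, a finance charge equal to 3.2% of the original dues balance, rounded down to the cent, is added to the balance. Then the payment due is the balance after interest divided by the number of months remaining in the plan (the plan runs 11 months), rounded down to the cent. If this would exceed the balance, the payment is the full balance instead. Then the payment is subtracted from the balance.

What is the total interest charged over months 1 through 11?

$3,447.29

Month 1: $9,793.45 +$313.39 interest = $10,106.84; pay $918.80 → $9,188.04
Month 2: $9,188.04 +$313.39 interest = $9,501.43; pay $950.14 → $8,551.29
Month 3: $8,551.29 +$313.39 interest = $8,864.68; pay $984.96 → $7,879.72
Month 4: $7,879.72 +$313.39 interest = $8,193.11; pay $1,024.13 → $7,168.98
Month 5: $7,168.98 +$313.39 interest = $7,482.37; pay $1,068.91 → $6,413.46
Month 6: $6,413.46 +$313.39 interest = $6,726.85; pay $1,121.14 → $5,605.71
Month 7: $5,605.71 +$313.39 interest = $5,919.10; pay $1,183.82 → $4,735.28
Month 8: $4,735.28 +$313.39 interest = $5,048.67; pay $1,262.16 → $3,786.51
Month 9: $3,786.51 +$313.39 interest = $4,099.90; pay $1,366.63 → $2,733.27
Month 10: $2,733.27 +$313.39 interest = $3,046.66; pay $1,523.33 → $1,523.33
Month 11: $1,523.33 +$313.39 interest = $1,836.72; pay $1,836.72 → $0.00
Total interest: $313.39 + $313.39 + $313.39 + $313.39 + $313.39 + $313.39 + $313.39 + $313.39 + $313.39 + $313.39 + $313.39 = $3,447.29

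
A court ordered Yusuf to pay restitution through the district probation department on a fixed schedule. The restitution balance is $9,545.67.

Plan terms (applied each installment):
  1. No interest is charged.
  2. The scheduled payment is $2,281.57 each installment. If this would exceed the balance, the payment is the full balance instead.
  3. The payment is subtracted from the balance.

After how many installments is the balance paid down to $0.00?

Installment 1: $9,545.67 − $2,281.57 → $7,264.10
Installment 2: $7,264.10 − $2,281.57 → $4,982.53
Installment 3: $4,982.53 − $2,281.57 → $2,700.96
Installment 4: $2,700.96 − $2,281.57 → $419.39
Installment 5: $419.39 − $419.39 → $0.00
Balance reaches $0.00 in installment 5.

5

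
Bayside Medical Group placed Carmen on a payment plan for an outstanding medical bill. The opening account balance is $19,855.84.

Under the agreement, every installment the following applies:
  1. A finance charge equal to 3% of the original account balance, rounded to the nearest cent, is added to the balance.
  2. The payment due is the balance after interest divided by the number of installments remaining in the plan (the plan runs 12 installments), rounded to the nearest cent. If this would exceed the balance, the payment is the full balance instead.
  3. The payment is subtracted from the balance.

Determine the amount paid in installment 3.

Installment 1: opening $19,855.84; interest $595.68 → $20,451.52; payment $1,704.29; balance $18,747.23
Installment 2: opening $18,747.23; interest $595.68 → $19,342.91; payment $1,758.45; balance $17,584.46
Installment 3: opening $17,584.46; interest $595.68 → $18,180.14; payment $1,818.01; balance $16,362.13

$1,818.01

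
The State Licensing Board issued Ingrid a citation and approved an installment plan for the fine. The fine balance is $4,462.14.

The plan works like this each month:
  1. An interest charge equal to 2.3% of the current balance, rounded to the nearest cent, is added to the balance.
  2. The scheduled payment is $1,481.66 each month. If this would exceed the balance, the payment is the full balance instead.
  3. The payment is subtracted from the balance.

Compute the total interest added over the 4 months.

Month 1: $4,462.14 +$102.63 interest = $4,564.77; pay $1,481.66 → $3,083.11
Month 2: $3,083.11 +$70.91 interest = $3,154.02; pay $1,481.66 → $1,672.36
Month 3: $1,672.36 +$38.46 interest = $1,710.82; pay $1,481.66 → $229.16
Month 4: $229.16 +$5.27 interest = $234.43; pay $234.43 → $0.00
Total interest: $102.63 + $70.91 + $38.46 + $5.27 = $217.27

$217.27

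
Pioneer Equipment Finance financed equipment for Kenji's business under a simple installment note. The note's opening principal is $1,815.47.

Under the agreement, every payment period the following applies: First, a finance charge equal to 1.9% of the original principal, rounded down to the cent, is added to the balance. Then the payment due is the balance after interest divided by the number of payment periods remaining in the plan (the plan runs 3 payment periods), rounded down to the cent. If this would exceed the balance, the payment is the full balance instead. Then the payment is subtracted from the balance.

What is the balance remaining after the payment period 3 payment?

# | Opening | Interest | Payment | End bal
1 | $1,815.47 | $34.49 | $616.65 | $1,233.31
2 | $1,233.31 | $34.49 | $633.90 | $633.90
3 | $633.90 | $34.49 | $668.39 | $0.00

$0.00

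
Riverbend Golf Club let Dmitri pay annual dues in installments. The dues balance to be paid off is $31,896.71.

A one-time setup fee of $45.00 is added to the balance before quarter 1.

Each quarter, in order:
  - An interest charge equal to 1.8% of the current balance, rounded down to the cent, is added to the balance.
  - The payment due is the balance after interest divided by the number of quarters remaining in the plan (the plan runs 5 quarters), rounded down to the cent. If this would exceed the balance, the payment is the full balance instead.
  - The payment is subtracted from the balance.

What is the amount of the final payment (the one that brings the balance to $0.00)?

$6,984.36

Quarter 1: $31,941.71 +$574.95 interest = $32,516.66; pay $6,503.33 → $26,013.33
Quarter 2: $26,013.33 +$468.23 interest = $26,481.56; pay $6,620.39 → $19,861.17
Quarter 3: $19,861.17 +$357.50 interest = $20,218.67; pay $6,739.55 → $13,479.12
Quarter 4: $13,479.12 +$242.62 interest = $13,721.74; pay $6,860.87 → $6,860.87
Quarter 5: $6,860.87 +$123.49 interest = $6,984.36; pay $6,984.36 → $0.00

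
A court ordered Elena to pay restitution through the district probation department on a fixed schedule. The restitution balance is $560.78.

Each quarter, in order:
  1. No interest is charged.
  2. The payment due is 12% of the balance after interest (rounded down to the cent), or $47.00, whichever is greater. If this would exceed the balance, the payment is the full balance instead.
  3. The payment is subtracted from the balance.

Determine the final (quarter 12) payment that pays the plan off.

Quarter 1: $560.78 − $67.29 → $493.49
Quarter 2: $493.49 − $59.21 → $434.28
Quarter 3: $434.28 − $52.11 → $382.17
Quarter 4: $382.17 − $47.00 → $335.17
Quarter 5: $335.17 − $47.00 → $288.17
Quarter 6: $288.17 − $47.00 → $241.17
Quarter 7: $241.17 − $47.00 → $194.17
Quarter 8: $194.17 − $47.00 → $147.17
Quarter 9: $147.17 − $47.00 → $100.17
Quarter 10: $100.17 − $47.00 → $53.17
Quarter 11: $53.17 − $47.00 → $6.17
Quarter 12: $6.17 − $6.17 → $0.00

$6.17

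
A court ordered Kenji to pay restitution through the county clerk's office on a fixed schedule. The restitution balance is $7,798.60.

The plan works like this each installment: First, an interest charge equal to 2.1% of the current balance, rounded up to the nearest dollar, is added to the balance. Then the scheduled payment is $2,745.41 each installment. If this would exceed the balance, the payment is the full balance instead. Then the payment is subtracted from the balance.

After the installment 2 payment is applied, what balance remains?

$2,581.78

Installment 1: opening $7,798.60; interest $164.00 → $7,962.60; payment $2,745.41; balance $5,217.19
Installment 2: opening $5,217.19; interest $110.00 → $5,327.19; payment $2,745.41; balance $2,581.78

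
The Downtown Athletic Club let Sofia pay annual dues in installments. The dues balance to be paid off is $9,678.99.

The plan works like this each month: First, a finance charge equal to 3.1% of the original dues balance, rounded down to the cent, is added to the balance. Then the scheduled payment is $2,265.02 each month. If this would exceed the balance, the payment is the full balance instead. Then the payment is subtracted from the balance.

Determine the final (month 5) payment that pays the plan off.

$2,119.11

Month 1: $9,678.99 +$300.04 interest = $9,979.03; pay $2,265.02 → $7,714.01
Month 2: $7,714.01 +$300.04 interest = $8,014.05; pay $2,265.02 → $5,749.03
Month 3: $5,749.03 +$300.04 interest = $6,049.07; pay $2,265.02 → $3,784.05
Month 4: $3,784.05 +$300.04 interest = $4,084.09; pay $2,265.02 → $1,819.07
Month 5: $1,819.07 +$300.04 interest = $2,119.11; pay $2,119.11 → $0.00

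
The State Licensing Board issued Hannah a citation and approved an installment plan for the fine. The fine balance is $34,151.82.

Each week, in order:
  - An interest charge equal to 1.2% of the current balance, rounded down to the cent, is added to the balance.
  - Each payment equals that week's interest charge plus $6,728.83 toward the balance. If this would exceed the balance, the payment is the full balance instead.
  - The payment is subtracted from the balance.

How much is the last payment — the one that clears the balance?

$513.76

Week 1: opening $34,151.82; interest $409.82 → $34,561.64; payment $7,138.65; balance $27,422.99
Week 2: opening $27,422.99; interest $329.07 → $27,752.06; payment $7,057.90; balance $20,694.16
Week 3: opening $20,694.16; interest $248.32 → $20,942.48; payment $6,977.15; balance $13,965.33
Week 4: opening $13,965.33; interest $167.58 → $14,132.91; payment $6,896.41; balance $7,236.50
Week 5: opening $7,236.50; interest $86.83 → $7,323.33; payment $6,815.66; balance $507.67
Week 6: opening $507.67; interest $6.09 → $513.76; payment $513.76; balance $0.00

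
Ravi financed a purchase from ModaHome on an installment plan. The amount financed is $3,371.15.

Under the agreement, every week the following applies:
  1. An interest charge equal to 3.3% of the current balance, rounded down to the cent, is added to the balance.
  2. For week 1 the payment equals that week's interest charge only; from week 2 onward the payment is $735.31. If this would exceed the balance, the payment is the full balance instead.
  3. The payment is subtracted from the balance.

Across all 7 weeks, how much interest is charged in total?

Week 1: opening $3,371.15; interest $111.24 → $3,482.39; payment $111.24; balance $3,371.15
Week 2: opening $3,371.15; interest $111.24 → $3,482.39; payment $735.31; balance $2,747.08
Week 3: opening $2,747.08; interest $90.65 → $2,837.73; payment $735.31; balance $2,102.42
Week 4: opening $2,102.42; interest $69.37 → $2,171.79; payment $735.31; balance $1,436.48
Week 5: opening $1,436.48; interest $47.40 → $1,483.88; payment $735.31; balance $748.57
Week 6: opening $748.57; interest $24.70 → $773.27; payment $735.31; balance $37.96
Week 7: opening $37.96; interest $1.25 → $39.21; payment $39.21; balance $0.00
Total interest: $111.24 + $111.24 + $90.65 + $69.37 + $47.40 + $24.70 + $1.25 = $455.85

$455.85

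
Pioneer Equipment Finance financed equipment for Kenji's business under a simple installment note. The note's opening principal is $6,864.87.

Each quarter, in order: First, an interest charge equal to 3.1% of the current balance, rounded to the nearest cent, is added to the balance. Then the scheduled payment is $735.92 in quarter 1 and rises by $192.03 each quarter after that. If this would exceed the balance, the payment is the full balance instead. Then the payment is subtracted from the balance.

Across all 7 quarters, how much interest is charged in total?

$916.03

# | Opening | Interest | Payment | End bal
1 | $6,864.87 | $212.81 | $735.92 | $6,341.76
2 | $6,341.76 | $196.59 | $927.95 | $5,610.40
3 | $5,610.40 | $173.92 | $1,119.98 | $4,664.34
4 | $4,664.34 | $144.59 | $1,312.01 | $3,496.92
5 | $3,496.92 | $108.40 | $1,504.04 | $2,101.28
6 | $2,101.28 | $65.14 | $1,696.07 | $470.35
7 | $470.35 | $14.58 | $484.93 | $0.00
Total interest: $212.81 + $196.59 + $173.92 + $144.59 + $108.40 + $65.14 + $14.58 = $916.03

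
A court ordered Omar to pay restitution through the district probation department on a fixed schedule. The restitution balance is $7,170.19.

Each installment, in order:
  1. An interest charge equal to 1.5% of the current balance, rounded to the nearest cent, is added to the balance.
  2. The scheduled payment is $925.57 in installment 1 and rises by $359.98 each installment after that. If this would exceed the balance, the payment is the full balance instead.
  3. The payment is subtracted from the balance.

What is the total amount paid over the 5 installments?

$7,528.99

# | Opening | Interest | Payment | End bal
1 | $7,170.19 | $107.55 | $925.57 | $6,352.17
2 | $6,352.17 | $95.28 | $1,285.55 | $5,161.90
3 | $5,161.90 | $77.43 | $1,645.53 | $3,593.80
4 | $3,593.80 | $53.91 | $2,005.51 | $1,642.20
5 | $1,642.20 | $24.63 | $1,666.83 | $0.00
Total paid: $7,528.99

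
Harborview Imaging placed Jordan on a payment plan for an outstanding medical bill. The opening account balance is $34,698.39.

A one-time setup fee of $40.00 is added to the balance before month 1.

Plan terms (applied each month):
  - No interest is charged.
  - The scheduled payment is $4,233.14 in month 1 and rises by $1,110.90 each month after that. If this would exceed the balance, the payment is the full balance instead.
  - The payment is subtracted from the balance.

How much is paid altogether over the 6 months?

Month 1: opening $34,738.39; payment $4,233.14; balance $30,505.25
Month 2: opening $30,505.25; payment $5,344.04; balance $25,161.21
Month 3: opening $25,161.21; payment $6,454.94; balance $18,706.27
Month 4: opening $18,706.27; payment $7,565.84; balance $11,140.43
Month 5: opening $11,140.43; payment $8,676.74; balance $2,463.69
Month 6: opening $2,463.69; payment $2,463.69; balance $0.00
Total paid: $34,738.39

$34,738.39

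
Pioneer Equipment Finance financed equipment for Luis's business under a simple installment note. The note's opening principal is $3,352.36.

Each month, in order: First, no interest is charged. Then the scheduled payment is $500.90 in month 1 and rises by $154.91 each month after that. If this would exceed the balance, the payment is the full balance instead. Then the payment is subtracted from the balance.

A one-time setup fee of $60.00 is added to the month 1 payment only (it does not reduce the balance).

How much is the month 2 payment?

$655.81

Month 1: $3,352.36 − $500.90 (+ $60.00 fee) → $2,851.46
Month 2: $2,851.46 − $655.81 → $2,195.65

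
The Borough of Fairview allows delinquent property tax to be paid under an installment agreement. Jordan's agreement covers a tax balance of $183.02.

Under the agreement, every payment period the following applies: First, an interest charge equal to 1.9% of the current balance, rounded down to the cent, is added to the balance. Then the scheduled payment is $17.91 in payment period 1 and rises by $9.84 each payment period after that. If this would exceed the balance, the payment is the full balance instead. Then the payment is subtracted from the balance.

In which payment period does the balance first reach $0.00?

6

Payment period 1: opening $183.02; interest $3.47 → $186.49; payment $17.91; balance $168.58
Payment period 2: opening $168.58; interest $3.20 → $171.78; payment $27.75; balance $144.03
Payment period 3: opening $144.03; interest $2.73 → $146.76; payment $37.59; balance $109.17
Payment period 4: opening $109.17; interest $2.07 → $111.24; payment $47.43; balance $63.81
Payment period 5: opening $63.81; interest $1.21 → $65.02; payment $57.27; balance $7.75
Payment period 6: opening $7.75; interest $0.14 → $7.89; payment $7.89; balance $0.00
Balance reaches $0.00 in payment period 6.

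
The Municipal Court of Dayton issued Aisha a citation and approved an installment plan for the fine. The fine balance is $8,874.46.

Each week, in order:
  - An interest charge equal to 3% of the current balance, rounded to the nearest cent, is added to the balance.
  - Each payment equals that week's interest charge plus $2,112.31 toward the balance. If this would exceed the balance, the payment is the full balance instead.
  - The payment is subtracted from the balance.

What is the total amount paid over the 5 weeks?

Week 1: opening $8,874.46; interest $266.23 → $9,140.69; payment $2,378.54; balance $6,762.15
Week 2: opening $6,762.15; interest $202.86 → $6,965.01; payment $2,315.17; balance $4,649.84
Week 3: opening $4,649.84; interest $139.50 → $4,789.34; payment $2,251.81; balance $2,537.53
Week 4: opening $2,537.53; interest $76.13 → $2,613.66; payment $2,188.44; balance $425.22
Week 5: opening $425.22; interest $12.76 → $437.98; payment $437.98; balance $0.00
Total paid: $9,571.94

$9,571.94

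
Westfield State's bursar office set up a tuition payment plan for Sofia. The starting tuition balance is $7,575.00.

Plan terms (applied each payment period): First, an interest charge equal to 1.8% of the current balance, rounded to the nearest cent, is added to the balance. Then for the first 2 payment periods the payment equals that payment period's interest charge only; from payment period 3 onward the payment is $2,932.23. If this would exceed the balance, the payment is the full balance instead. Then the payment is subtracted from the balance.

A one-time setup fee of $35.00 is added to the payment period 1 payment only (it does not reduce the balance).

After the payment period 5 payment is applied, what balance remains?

$0.00

# | Opening | Interest | Payment | Fee | End bal
1 | $7,575.00 | $136.35 | $136.35 | $35.00 | $7,575.00
2 | $7,575.00 | $136.35 | $136.35 | — | $7,575.00
3 | $7,575.00 | $136.35 | $2,932.23 | — | $4,779.12
4 | $4,779.12 | $86.02 | $2,932.23 | — | $1,932.91
5 | $1,932.91 | $34.79 | $1,967.70 | — | $0.00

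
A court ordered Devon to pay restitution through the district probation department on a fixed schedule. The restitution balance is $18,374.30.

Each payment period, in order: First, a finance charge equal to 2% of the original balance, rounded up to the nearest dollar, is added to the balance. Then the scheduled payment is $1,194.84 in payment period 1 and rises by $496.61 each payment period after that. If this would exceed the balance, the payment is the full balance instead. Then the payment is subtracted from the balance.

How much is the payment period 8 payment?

$2,525.61

Payment period 1: opening $18,374.30; interest $368.00 → $18,742.30; payment $1,194.84; balance $17,547.46
Payment period 2: opening $17,547.46; interest $368.00 → $17,915.46; payment $1,691.45; balance $16,224.01
Payment period 3: opening $16,224.01; interest $368.00 → $16,592.01; payment $2,188.06; balance $14,403.95
Payment period 4: opening $14,403.95; interest $368.00 → $14,771.95; payment $2,684.67; balance $12,087.28
Payment period 5: opening $12,087.28; interest $368.00 → $12,455.28; payment $3,181.28; balance $9,274.00
Payment period 6: opening $9,274.00; interest $368.00 → $9,642.00; payment $3,677.89; balance $5,964.11
Payment period 7: opening $5,964.11; interest $368.00 → $6,332.11; payment $4,174.50; balance $2,157.61
Payment period 8: opening $2,157.61; interest $368.00 → $2,525.61; payment $2,525.61; balance $0.00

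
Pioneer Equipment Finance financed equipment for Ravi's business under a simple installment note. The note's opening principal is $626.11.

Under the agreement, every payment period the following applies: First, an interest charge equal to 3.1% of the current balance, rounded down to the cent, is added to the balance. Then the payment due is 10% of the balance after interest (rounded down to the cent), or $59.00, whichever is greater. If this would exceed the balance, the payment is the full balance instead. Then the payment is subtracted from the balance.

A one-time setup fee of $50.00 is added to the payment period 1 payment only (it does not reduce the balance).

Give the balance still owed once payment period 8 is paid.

$264.81

Payment period 1: opening $626.11; interest $19.40 → $645.51; payment $64.55 (+ $50.00 fee); balance $580.96
Payment period 2: opening $580.96; interest $18.00 → $598.96; payment $59.89; balance $539.07
Payment period 3: opening $539.07; interest $16.71 → $555.78; payment $59.00; balance $496.78
Payment period 4: opening $496.78; interest $15.40 → $512.18; payment $59.00; balance $453.18
Payment period 5: opening $453.18; interest $14.04 → $467.22; payment $59.00; balance $408.22
Payment period 6: opening $408.22; interest $12.65 → $420.87; payment $59.00; balance $361.87
Payment period 7: opening $361.87; interest $11.21 → $373.08; payment $59.00; balance $314.08
Payment period 8: opening $314.08; interest $9.73 → $323.81; payment $59.00; balance $264.81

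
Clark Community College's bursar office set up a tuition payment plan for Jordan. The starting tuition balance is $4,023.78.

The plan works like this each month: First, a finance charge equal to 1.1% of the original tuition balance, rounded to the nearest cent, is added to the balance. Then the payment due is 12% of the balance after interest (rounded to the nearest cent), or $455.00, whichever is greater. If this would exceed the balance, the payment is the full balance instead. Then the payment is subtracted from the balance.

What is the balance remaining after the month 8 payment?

$704.70

Month 1: $4,023.78 +$44.26 interest = $4,068.04; pay $488.16 → $3,579.88
Month 2: $3,579.88 +$44.26 interest = $3,624.14; pay $455.00 → $3,169.14
Month 3: $3,169.14 +$44.26 interest = $3,213.40; pay $455.00 → $2,758.40
Month 4: $2,758.40 +$44.26 interest = $2,802.66; pay $455.00 → $2,347.66
Month 5: $2,347.66 +$44.26 interest = $2,391.92; pay $455.00 → $1,936.92
Month 6: $1,936.92 +$44.26 interest = $1,981.18; pay $455.00 → $1,526.18
Month 7: $1,526.18 +$44.26 interest = $1,570.44; pay $455.00 → $1,115.44
Month 8: $1,115.44 +$44.26 interest = $1,159.70; pay $455.00 → $704.70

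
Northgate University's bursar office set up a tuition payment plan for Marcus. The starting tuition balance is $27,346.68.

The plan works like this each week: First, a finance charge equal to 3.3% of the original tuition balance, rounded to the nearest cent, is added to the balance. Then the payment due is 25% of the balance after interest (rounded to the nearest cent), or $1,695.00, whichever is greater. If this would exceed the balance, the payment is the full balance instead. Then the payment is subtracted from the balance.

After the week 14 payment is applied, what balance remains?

Week 1: opening $27,346.68; interest $902.44 → $28,249.12; payment $7,062.28; balance $21,186.84
Week 2: opening $21,186.84; interest $902.44 → $22,089.28; payment $5,522.32; balance $16,566.96
Week 3: opening $16,566.96; interest $902.44 → $17,469.40; payment $4,367.35; balance $13,102.05
Week 4: opening $13,102.05; interest $902.44 → $14,004.49; payment $3,501.12; balance $10,503.37
Week 5: opening $10,503.37; interest $902.44 → $11,405.81; payment $2,851.45; balance $8,554.36
Week 6: opening $8,554.36; interest $902.44 → $9,456.80; payment $2,364.20; balance $7,092.60
Week 7: opening $7,092.60; interest $902.44 → $7,995.04; payment $1,998.76; balance $5,996.28
Week 8: opening $5,996.28; interest $902.44 → $6,898.72; payment $1,724.68; balance $5,174.04
Week 9: opening $5,174.04; interest $902.44 → $6,076.48; payment $1,695.00; balance $4,381.48
Week 10: opening $4,381.48; interest $902.44 → $5,283.92; payment $1,695.00; balance $3,588.92
Week 11: opening $3,588.92; interest $902.44 → $4,491.36; payment $1,695.00; balance $2,796.36
Week 12: opening $2,796.36; interest $902.44 → $3,698.80; payment $1,695.00; balance $2,003.80
Week 13: opening $2,003.80; interest $902.44 → $2,906.24; payment $1,695.00; balance $1,211.24
Week 14: opening $1,211.24; interest $902.44 → $2,113.68; payment $1,695.00; balance $418.68

$418.68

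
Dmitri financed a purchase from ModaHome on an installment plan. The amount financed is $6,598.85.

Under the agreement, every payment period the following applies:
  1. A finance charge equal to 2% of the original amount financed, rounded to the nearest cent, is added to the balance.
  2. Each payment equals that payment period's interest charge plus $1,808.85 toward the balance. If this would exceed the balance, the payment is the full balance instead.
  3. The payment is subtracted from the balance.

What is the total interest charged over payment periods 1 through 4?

$527.92

Payment period 1: opening $6,598.85; interest $131.98 → $6,730.83; payment $1,940.83; balance $4,790.00
Payment period 2: opening $4,790.00; interest $131.98 → $4,921.98; payment $1,940.83; balance $2,981.15
Payment period 3: opening $2,981.15; interest $131.98 → $3,113.13; payment $1,940.83; balance $1,172.30
Payment period 4: opening $1,172.30; interest $131.98 → $1,304.28; payment $1,304.28; balance $0.00
Total interest: $131.98 + $131.98 + $131.98 + $131.98 = $527.92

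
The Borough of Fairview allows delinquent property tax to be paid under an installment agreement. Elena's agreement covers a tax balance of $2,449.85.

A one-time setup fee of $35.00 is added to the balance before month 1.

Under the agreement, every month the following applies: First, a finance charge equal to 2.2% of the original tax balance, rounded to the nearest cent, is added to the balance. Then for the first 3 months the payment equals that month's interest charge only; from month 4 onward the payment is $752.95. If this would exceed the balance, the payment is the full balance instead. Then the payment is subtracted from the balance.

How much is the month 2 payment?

Month 1: opening $2,484.85; interest $53.90 → $2,538.75; payment $53.90; balance $2,484.85
Month 2: opening $2,484.85; interest $53.90 → $2,538.75; payment $53.90; balance $2,484.85

$53.90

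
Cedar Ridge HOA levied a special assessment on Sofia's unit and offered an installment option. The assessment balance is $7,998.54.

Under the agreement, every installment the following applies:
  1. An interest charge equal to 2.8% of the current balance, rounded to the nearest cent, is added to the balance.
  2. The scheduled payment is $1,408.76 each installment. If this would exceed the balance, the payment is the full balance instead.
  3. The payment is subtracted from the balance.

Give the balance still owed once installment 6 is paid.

$373.13

# | Opening | Interest | Payment | End bal
1 | $7,998.54 | $223.96 | $1,408.76 | $6,813.74
2 | $6,813.74 | $190.78 | $1,408.76 | $5,595.76
3 | $5,595.76 | $156.68 | $1,408.76 | $4,343.68
4 | $4,343.68 | $121.62 | $1,408.76 | $3,056.54
5 | $3,056.54 | $85.58 | $1,408.76 | $1,733.36
6 | $1,733.36 | $48.53 | $1,408.76 | $373.13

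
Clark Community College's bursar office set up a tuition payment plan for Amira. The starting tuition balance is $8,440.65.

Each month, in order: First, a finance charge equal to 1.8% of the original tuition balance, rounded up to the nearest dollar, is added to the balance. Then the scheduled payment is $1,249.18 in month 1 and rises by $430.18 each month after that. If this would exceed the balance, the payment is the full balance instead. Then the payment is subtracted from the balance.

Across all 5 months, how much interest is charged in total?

Month 1: $8,440.65 +$152.00 interest = $8,592.65; pay $1,249.18 → $7,343.47
Month 2: $7,343.47 +$152.00 interest = $7,495.47; pay $1,679.36 → $5,816.11
Month 3: $5,816.11 +$152.00 interest = $5,968.11; pay $2,109.54 → $3,858.57
Month 4: $3,858.57 +$152.00 interest = $4,010.57; pay $2,539.72 → $1,470.85
Month 5: $1,470.85 +$152.00 interest = $1,622.85; pay $1,622.85 → $0.00
Total interest: $152.00 + $152.00 + $152.00 + $152.00 + $152.00 = $760.00

$760.00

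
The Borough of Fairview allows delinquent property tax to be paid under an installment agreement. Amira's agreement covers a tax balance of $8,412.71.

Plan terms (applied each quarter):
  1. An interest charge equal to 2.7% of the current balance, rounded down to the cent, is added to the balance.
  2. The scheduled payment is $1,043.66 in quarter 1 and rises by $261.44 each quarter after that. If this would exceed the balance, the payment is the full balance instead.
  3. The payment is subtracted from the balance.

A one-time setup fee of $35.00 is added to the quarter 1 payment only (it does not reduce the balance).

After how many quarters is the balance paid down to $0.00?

6

Quarter 1: opening $8,412.71; interest $227.14 → $8,639.85; payment $1,043.66 (+ $35.00 fee); balance $7,596.19
Quarter 2: opening $7,596.19; interest $205.09 → $7,801.28; payment $1,305.10; balance $6,496.18
Quarter 3: opening $6,496.18; interest $175.39 → $6,671.57; payment $1,566.54; balance $5,105.03
Quarter 4: opening $5,105.03; interest $137.83 → $5,242.86; payment $1,827.98; balance $3,414.88
Quarter 5: opening $3,414.88; interest $92.20 → $3,507.08; payment $2,089.42; balance $1,417.66
Quarter 6: opening $1,417.66; interest $38.27 → $1,455.93; payment $1,455.93; balance $0.00
Balance reaches $0.00 in quarter 6.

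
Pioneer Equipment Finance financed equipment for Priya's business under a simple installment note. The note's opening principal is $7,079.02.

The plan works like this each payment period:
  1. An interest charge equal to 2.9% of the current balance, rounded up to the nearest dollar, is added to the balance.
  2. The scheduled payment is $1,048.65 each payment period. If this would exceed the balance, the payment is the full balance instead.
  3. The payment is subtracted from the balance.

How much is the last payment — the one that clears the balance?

Payment period 1: $7,079.02 +$206.00 interest = $7,285.02; pay $1,048.65 → $6,236.37
Payment period 2: $6,236.37 +$181.00 interest = $6,417.37; pay $1,048.65 → $5,368.72
Payment period 3: $5,368.72 +$156.00 interest = $5,524.72; pay $1,048.65 → $4,476.07
Payment period 4: $4,476.07 +$130.00 interest = $4,606.07; pay $1,048.65 → $3,557.42
Payment period 5: $3,557.42 +$104.00 interest = $3,661.42; pay $1,048.65 → $2,612.77
Payment period 6: $2,612.77 +$76.00 interest = $2,688.77; pay $1,048.65 → $1,640.12
Payment period 7: $1,640.12 +$48.00 interest = $1,688.12; pay $1,048.65 → $639.47
Payment period 8: $639.47 +$19.00 interest = $658.47; pay $658.47 → $0.00

$658.47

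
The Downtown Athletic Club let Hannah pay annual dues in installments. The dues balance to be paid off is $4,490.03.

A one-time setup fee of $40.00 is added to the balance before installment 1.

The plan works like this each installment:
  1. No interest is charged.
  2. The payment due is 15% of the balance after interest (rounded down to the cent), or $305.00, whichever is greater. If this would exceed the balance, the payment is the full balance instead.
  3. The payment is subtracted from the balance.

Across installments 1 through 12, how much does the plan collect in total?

$4,530.03

# | Opening | Payment | End bal
1 | $4,530.03 | $679.50 | $3,850.53
2 | $3,850.53 | $577.57 | $3,272.96
3 | $3,272.96 | $490.94 | $2,782.02
4 | $2,782.02 | $417.30 | $2,364.72
5 | $2,364.72 | $354.70 | $2,010.02
6 | $2,010.02 | $305.00 | $1,705.02
7 | $1,705.02 | $305.00 | $1,400.02
8 | $1,400.02 | $305.00 | $1,095.02
9 | $1,095.02 | $305.00 | $790.02
10 | $790.02 | $305.00 | $485.02
11 | $485.02 | $305.00 | $180.02
12 | $180.02 | $180.02 | $0.00
Total paid: $4,530.03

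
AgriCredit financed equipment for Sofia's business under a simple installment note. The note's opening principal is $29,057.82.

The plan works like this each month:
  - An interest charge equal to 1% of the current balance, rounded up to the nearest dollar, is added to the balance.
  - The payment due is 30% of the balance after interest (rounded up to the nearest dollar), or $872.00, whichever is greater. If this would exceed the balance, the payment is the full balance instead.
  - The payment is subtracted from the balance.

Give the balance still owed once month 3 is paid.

$10,268.82

Month 1: $29,057.82 +$291.00 interest = $29,348.82; pay $8,805.00 → $20,543.82
Month 2: $20,543.82 +$206.00 interest = $20,749.82; pay $6,225.00 → $14,524.82
Month 3: $14,524.82 +$146.00 interest = $14,670.82; pay $4,402.00 → $10,268.82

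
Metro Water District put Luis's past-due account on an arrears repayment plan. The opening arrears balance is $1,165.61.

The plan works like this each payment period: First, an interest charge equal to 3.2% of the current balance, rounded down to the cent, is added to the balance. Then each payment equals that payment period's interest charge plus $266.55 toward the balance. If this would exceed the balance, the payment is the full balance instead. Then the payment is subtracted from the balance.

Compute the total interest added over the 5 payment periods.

$101.18

Payment period 1: opening $1,165.61; interest $37.29 → $1,202.90; payment $303.84; balance $899.06
Payment period 2: opening $899.06; interest $28.76 → $927.82; payment $295.31; balance $632.51
Payment period 3: opening $632.51; interest $20.24 → $652.75; payment $286.79; balance $365.96
Payment period 4: opening $365.96; interest $11.71 → $377.67; payment $278.26; balance $99.41
Payment period 5: opening $99.41; interest $3.18 → $102.59; payment $102.59; balance $0.00
Total interest: $37.29 + $28.76 + $20.24 + $11.71 + $3.18 = $101.18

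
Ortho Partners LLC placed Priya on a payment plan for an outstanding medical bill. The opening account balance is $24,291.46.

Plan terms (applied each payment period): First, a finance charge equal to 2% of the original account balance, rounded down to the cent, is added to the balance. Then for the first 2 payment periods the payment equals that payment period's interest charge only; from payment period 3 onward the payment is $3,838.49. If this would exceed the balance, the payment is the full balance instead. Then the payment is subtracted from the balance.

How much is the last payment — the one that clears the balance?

Payment period 1: opening $24,291.46; interest $485.82 → $24,777.28; payment $485.82; balance $24,291.46
Payment period 2: opening $24,291.46; interest $485.82 → $24,777.28; payment $485.82; balance $24,291.46
Payment period 3: opening $24,291.46; interest $485.82 → $24,777.28; payment $3,838.49; balance $20,938.79
Payment period 4: opening $20,938.79; interest $485.82 → $21,424.61; payment $3,838.49; balance $17,586.12
Payment period 5: opening $17,586.12; interest $485.82 → $18,071.94; payment $3,838.49; balance $14,233.45
Payment period 6: opening $14,233.45; interest $485.82 → $14,719.27; payment $3,838.49; balance $10,880.78
Payment period 7: opening $10,880.78; interest $485.82 → $11,366.60; payment $3,838.49; balance $7,528.11
Payment period 8: opening $7,528.11; interest $485.82 → $8,013.93; payment $3,838.49; balance $4,175.44
Payment period 9: opening $4,175.44; interest $485.82 → $4,661.26; payment $3,838.49; balance $822.77
Payment period 10: opening $822.77; interest $485.82 → $1,308.59; payment $1,308.59; balance $0.00

$1,308.59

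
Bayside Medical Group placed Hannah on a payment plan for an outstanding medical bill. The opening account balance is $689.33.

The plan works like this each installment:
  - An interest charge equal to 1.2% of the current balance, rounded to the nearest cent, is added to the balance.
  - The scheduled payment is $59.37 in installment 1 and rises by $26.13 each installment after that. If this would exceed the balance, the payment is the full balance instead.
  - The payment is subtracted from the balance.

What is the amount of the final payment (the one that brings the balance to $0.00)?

Installment 1: $689.33 +$8.27 interest = $697.60; pay $59.37 → $638.23
Installment 2: $638.23 +$7.66 interest = $645.89; pay $85.50 → $560.39
Installment 3: $560.39 +$6.72 interest = $567.11; pay $111.63 → $455.48
Installment 4: $455.48 +$5.47 interest = $460.95; pay $137.76 → $323.19
Installment 5: $323.19 +$3.88 interest = $327.07; pay $163.89 → $163.18
Installment 6: $163.18 +$1.96 interest = $165.14; pay $165.14 → $0.00

$165.14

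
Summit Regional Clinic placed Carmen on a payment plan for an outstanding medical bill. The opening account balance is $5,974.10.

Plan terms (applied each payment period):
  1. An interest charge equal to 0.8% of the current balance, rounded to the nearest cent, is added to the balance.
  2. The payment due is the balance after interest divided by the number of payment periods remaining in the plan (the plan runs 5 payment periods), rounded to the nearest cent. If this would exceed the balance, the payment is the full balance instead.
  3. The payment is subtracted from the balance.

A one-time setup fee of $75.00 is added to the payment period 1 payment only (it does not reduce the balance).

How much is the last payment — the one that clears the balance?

# | Opening | Interest | Payment | Fee | End bal
1 | $5,974.10 | $47.79 | $1,204.38 | $75.00 | $4,817.51
2 | $4,817.51 | $38.54 | $1,214.01 | — | $3,642.04
3 | $3,642.04 | $29.14 | $1,223.73 | — | $2,447.45
4 | $2,447.45 | $19.58 | $1,233.52 | — | $1,233.51
5 | $1,233.51 | $9.87 | $1,243.38 | — | $0.00

$1,243.38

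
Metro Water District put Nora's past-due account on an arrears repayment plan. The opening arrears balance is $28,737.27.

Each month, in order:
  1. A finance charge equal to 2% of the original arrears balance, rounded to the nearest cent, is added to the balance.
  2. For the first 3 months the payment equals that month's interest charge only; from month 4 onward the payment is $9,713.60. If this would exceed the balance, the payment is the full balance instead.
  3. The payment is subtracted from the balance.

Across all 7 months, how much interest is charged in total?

Month 1: opening $28,737.27; interest $574.75 → $29,312.02; payment $574.75; balance $28,737.27
Month 2: opening $28,737.27; interest $574.75 → $29,312.02; payment $574.75; balance $28,737.27
Month 3: opening $28,737.27; interest $574.75 → $29,312.02; payment $574.75; balance $28,737.27
Month 4: opening $28,737.27; interest $574.75 → $29,312.02; payment $9,713.60; balance $19,598.42
Month 5: opening $19,598.42; interest $574.75 → $20,173.17; payment $9,713.60; balance $10,459.57
Month 6: opening $10,459.57; interest $574.75 → $11,034.32; payment $9,713.60; balance $1,320.72
Month 7: opening $1,320.72; interest $574.75 → $1,895.47; payment $1,895.47; balance $0.00
Total interest: $574.75 + $574.75 + $574.75 + $574.75 + $574.75 + $574.75 + $574.75 = $4,023.25

$4,023.25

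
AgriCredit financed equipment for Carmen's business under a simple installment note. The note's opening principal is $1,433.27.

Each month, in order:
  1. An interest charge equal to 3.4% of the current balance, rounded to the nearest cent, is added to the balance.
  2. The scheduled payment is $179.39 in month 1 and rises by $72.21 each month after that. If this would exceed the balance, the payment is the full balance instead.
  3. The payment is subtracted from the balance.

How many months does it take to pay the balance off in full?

Month 1: opening $1,433.27; interest $48.73 → $1,482.00; payment $179.39; balance $1,302.61
Month 2: opening $1,302.61; interest $44.29 → $1,346.90; payment $251.60; balance $1,095.30
Month 3: opening $1,095.30; interest $37.24 → $1,132.54; payment $323.81; balance $808.73
Month 4: opening $808.73; interest $27.50 → $836.23; payment $396.02; balance $440.21
Month 5: opening $440.21; interest $14.97 → $455.18; payment $455.18; balance $0.00
Balance reaches $0.00 in month 5.

5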